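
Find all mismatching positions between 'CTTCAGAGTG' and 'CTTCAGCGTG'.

Differing positions: 7. Hamming distance = 1.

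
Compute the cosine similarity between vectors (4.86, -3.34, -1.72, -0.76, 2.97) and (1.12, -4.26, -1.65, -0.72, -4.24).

With u = (4.86, -3.34, -1.72, -0.76, 2.97), v = (1.12, -4.26, -1.65, -0.72, -4.24):
u·v = 4.86·1.12 + (-3.34)·(-4.26) + (-1.72)·(-1.65) + (-0.76)·(-0.72) + 2.97·(-4.24) = 5.4432 + 14.2284 + 2.838 + 0.5472 + (-12.5928) = 10.464.
|u| = √(4.86² + (-3.34)² + (-1.72)² + (-0.76)² + 2.97²) = √(23.6196 + 11.1556 + 2.9584 + 0.5776 + 8.8209) = √47.1321, |v| = √(1.12² + (-4.26)² + (-1.65)² + (-0.72)² + (-4.24)²) = √(1.2544 + 18.1476 + 2.7225 + 0.5184 + 17.9776) = √40.6205.
cos θ = (u·v)/(|u||v|) = 10.464/(√47.1321·√40.6205) ≈ 0.2391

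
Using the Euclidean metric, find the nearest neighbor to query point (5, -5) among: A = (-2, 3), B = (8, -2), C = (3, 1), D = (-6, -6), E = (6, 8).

Distances: d(A) ≈ 10.6301, d(B) ≈ 4.2426, d(C) ≈ 6.3246, d(D) ≈ 11.0454, d(E) ≈ 13.0384. Nearest: B = (8, -2) with distance 4.2426.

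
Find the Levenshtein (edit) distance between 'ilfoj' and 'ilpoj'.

Let D[i][j] be the edit distance between the first i characters of 'ilfoj' and the first j characters of 'ilpoj', with D[i][0] = i, D[0][j] = j, and D[i][j] = D[i-1][j-1] if the characters match, else 1 + min(D[i-1][j], D[i][j-1], D[i-1][j-1]). Filling the table (rows: prefixes of 'ilfoj', columns: prefixes of 'ilpoj'):
     ε  i  l  p  o  j
  ε  0  1  2  3  4  5
  i  1  0  1  2  3  4
  l  2  1  0  1  2  3
  f  3  2  1  1  2  3
  o  4  3  2  2  1  2
  j  5  4  3  3  2  1
The bottom-right entry gives D[5][5] = 1, so no sequence of fewer than 1 edit works. Backtracking through the table gives one optimal edit sequence (1 edit):
  ilfoj → ilpoj (sub f→p @3)
Edit distance = 1.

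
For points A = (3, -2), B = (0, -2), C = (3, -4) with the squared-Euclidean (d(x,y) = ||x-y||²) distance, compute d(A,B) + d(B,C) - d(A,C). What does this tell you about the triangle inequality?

d(A,B) = 3² + 0² = 9, d(B,C) = 3² + 2² = 13, d(A,C) = 0² + 2² = 4.
d(A,B) + d(B,C) - d(A,C) = 9 + 13 - 4 = 22 - 4 = 18. This is ≥ 0, so the triangle inequality holds for these points.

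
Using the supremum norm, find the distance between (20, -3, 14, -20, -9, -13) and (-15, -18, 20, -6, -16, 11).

max(|x_i - y_i|) = max(|20 - (-15)|, |-3 - (-18)|, |14 - 20|, |-20 - (-6)|, |-9 - (-16)|, |-13 - 11|) = max(35, 15, 6, 14, 7, 24) = 35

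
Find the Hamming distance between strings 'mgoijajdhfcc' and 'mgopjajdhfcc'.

Differing positions: 4. Hamming distance = 1.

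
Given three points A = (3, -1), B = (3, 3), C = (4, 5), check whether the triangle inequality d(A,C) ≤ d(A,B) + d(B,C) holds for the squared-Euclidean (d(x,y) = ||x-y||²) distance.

d(A,B) = 0² + 4² = 16, d(B,C) = 1² + 2² = 5, d(A,C) = 1² + 6² = 37.
d(A,C) = 37 > 16 + 5 = 21. Triangle inequality is VIOLATED. (Squared-Euclidean is not a metric — this is a counterexample.)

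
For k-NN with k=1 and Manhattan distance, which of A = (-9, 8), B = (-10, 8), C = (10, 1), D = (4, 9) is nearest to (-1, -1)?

Distances: d(A) = 17, d(B) = 18, d(C) = 13, d(D) = 15. Nearest: C = (10, 1) with distance 13.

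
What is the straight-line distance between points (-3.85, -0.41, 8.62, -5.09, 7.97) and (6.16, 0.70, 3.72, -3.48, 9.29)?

√(Σ(x_i - y_i)²) = √((-3.85 - 6.16)² + (-0.41 - 0.7)² + (8.62 - 3.72)² + (-5.09 - (-3.48))² + (7.97 - 9.29)²)
= √((-10.01)² + (-1.11)² + 4.9² + (-1.61)² + (-1.32)²) = √(100.2001 + 1.2321 + 24.01 + 2.5921 + 1.7424) = √129.7767 ≈ 11.392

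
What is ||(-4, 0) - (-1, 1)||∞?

max(|x_i - y_i|) = max(|-4 - (-1)|, |0 - 1|) = max(3, 1) = 3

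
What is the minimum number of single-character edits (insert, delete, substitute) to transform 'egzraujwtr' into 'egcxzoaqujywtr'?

Let D[i][j] be the edit distance between the first i characters of 'egzraujwtr' and the first j characters of 'egcxzoaqujywtr', with D[i][0] = i, D[0][j] = j, and D[i][j] = D[i-1][j-1] if the characters match, else 1 + min(D[i-1][j], D[i][j-1], D[i-1][j-1]). Filling the table (rows: prefixes of 'egzraujwtr', columns: prefixes of 'egcxzoaqujywtr'):
     ε  e  g  c  x  z  o  a  q  u  j  y  w  t  r
  ε  0  1  2  3  4  5  6  7  8  9 10 11 12 13 14
  e  1  0  1  2  3  4  5  6  7  8  9 10 11 12 13
  g  2  1  0  1  2  3  4  5  6  7  8  9 10 11 12
  z  3  2  1  1  2  2  3  4  5  6  7  8  9 10 11
  r  4  3  2  2  2  3  3  4  5  6  7  8  9 10 10
  a  5  4  3  3  3  3  4  3  4  5  6  7  8  9 10
  u  6  5  4  4  4  4  4  4  4  4  5  6  7  8  9
  j  7  6  5  5  5  5  5  5  5  5  4  5  6  7  8
  w  8  7  6  6  6  6  6  6  6  6  5  5  5  6  7
  t  9  8  7  7  7  7  7  7  7  7  6  6  6  5  6
  r 10  9  8  8  8  8  8  8  8  8  7  7  7  6  5
The bottom-right entry gives D[10][14] = 5, so no sequence of fewer than 5 edits works. Backtracking through the table gives one optimal edit sequence (5 edits):
  egzraujwtr → egczraujwtr (ins c @3)
  egczraujwtr → egcxzraujwtr (ins x @4)
  egcxzraujwtr → egcxzoaujwtr (sub r→o @6)
  egcxzoaujwtr → egcxzoaqujwtr (ins q @8)
  egcxzoaqujwtr → egcxzoaqujywtr (ins y @11)
Edit distance = 5.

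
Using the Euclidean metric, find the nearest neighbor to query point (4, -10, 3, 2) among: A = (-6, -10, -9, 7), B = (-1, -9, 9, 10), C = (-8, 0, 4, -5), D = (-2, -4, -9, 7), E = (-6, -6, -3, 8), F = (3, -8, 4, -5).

Distances: d(A) ≈ 16.4012, d(B) ≈ 11.225, d(C) ≈ 17.1464, d(D) ≈ 15.5242, d(E) ≈ 13.7113, d(F) ≈ 7.4162. Nearest: F = (3, -8, 4, -5) with distance 7.4162.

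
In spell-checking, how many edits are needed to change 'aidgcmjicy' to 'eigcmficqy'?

Let D[i][j] be the edit distance between the first i characters of 'aidgcmjicy' and the first j characters of 'eigcmficqy', with D[i][0] = i, D[0][j] = j, and D[i][j] = D[i-1][j-1] if the characters match, else 1 + min(D[i-1][j], D[i][j-1], D[i-1][j-1]). Filling the table (rows: prefixes of 'aidgcmjicy', columns: prefixes of 'eigcmficqy'):
     ε  e  i  g  c  m  f  i  c  q  y
  ε  0  1  2  3  4  5  6  7  8  9 10
  a  1  1  2  3  4  5  6  7  8  9 10
  i  2  2  1  2  3  4  5  6  7  8  9
  d  3  3  2  2  3  4  5  6  7  8  9
  g  4  4  3  2  3  4  5  6  7  8  9
  c  5  5  4  3  2  3  4  5  6  7  8
  m  6  6  5  4  3  2  3  4  5  6  7
  j  7  7  6  5  4  3  3  4  5  6  7
  i  8  8  7  6  5  4  4  3  4  5  6
  c  9  9  8  7  6  5  5  4  3  4  5
  y 10 10  9  8  7  6  6  5  4  4  4
The bottom-right entry gives D[10][10] = 4, so no sequence of fewer than 4 edits works. Backtracking through the table gives one optimal edit sequence (4 edits):
  aidgcmjicy → eidgcmjicy (sub a→e @1)
  eidgcmjicy → eigcmjicy (del d @3)
  eigcmjicy → eigcmficy (sub j→f @6)
  eigcmficy → eigcmficqy (ins q @9)
Edit distance = 4.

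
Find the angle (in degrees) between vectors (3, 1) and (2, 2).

With u = (3, 1), v = (2, 2):
u·v = 3·2 + 1·2 = 6 + 2 = 8.
|u| = √(3² + 1²) = √10, |v| = √(2² + 2²) = √8, so |u||v| = √(10·8) = √80.
cos θ = (u·v)/(|u||v|) = 8/√80 ≈ 0.894427
θ = arccos(0.894427) ≈ 26.57°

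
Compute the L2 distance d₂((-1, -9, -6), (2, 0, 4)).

√(Σ(x_i - y_i)²) = √((-1 - 2)² + (-9 - 0)² + (-6 - 4)²)
= √((-3)² + (-9)² + (-10)²) = √(9 + 81 + 100) = √190 ≈ 13.784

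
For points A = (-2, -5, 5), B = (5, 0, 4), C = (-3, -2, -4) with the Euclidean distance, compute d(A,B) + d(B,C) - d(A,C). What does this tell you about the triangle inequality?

d(A,B) = √(7² + 5² + 1²) = √75 ≈ 8.6603, d(B,C) = √(8² + 2² + 8²) = √132 ≈ 11.4891, d(A,C) = √(1² + 3² + 9²) = √91 ≈ 9.5394.
d(A,B) + d(B,C) - d(A,C) = 8.6603 + 11.4891 - 9.5394 = 20.1494 - 9.5394 = 10.61 (to 4 decimal places). This is ≥ 0, so the triangle inequality holds for these points.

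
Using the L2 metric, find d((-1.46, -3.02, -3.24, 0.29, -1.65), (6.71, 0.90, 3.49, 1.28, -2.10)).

√(Σ(x_i - y_i)²) = √((-1.46 - 6.71)² + (-3.02 - 0.9)² + (-3.24 - 3.49)² + (0.29 - 1.28)² + (-1.65 - (-2.1))²)
= √((-8.17)² + (-3.92)² + (-6.73)² + (-0.99)² + 0.45²) = √(66.7489 + 15.3664 + 45.2929 + 0.9801 + 0.2025) = √128.5908 ≈ 11.3398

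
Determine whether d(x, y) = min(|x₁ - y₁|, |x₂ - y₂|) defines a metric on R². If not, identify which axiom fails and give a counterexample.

No. d fails identity of indiscernibles: take x = (2, 0) and y = (2, 8). Then d(x,y) = min(|2 - 2|, |0 - 8|) = min(0, 8) = 0, yet x ≠ y.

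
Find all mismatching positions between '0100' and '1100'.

Differing positions: 1. Hamming distance = 1.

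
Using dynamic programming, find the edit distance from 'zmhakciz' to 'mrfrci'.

Let D[i][j] be the edit distance between the first i characters of 'zmhakciz' and the first j characters of 'mrfrci', with D[i][0] = i, D[0][j] = j, and D[i][j] = D[i-1][j-1] if the characters match, else 1 + min(D[i-1][j], D[i][j-1], D[i-1][j-1]). Filling the table (rows: prefixes of 'zmhakciz', columns: prefixes of 'mrfrci'):
     ε  m  r  f  r  c  i
  ε  0  1  2  3  4  5  6
  z  1  1  2  3  4  5  6
  m  2  1  2  3  4  5  6
  h  3  2  2  3  4  5  6
  a  4  3  3  3  4  5  6
  k  5  4  4  4  4  5  6
  c  6  5  5  5  5  4  5
  i  7  6  6  6  6  5  4
  z  8  7  7  7  7  6  5
The bottom-right entry gives D[8][6] = 5, so no sequence of fewer than 5 edits works. Backtracking through the table gives one optimal edit sequence (5 edits):
  zmhakciz → mhakciz (del z @1)
  mhakciz → mrakciz (sub h→r @2)
  mrakciz → mrfkciz (sub a→f @3)
  mrfkciz → mrfrciz (sub k→r @4)
  mrfrciz → mrfrci (del z @7)
Edit distance = 5.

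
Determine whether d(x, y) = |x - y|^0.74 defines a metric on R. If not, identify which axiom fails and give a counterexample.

Yes. With 0 < p = 0.74 ≤ 1, d(x,y) = |x-y|^0.74 is a metric on R. Non-negativity and symmetry are immediate; |x-y|^0.74 = 0 ⟺ |x-y| = 0 ⟺ x = y. For the triangle inequality, the function t ↦ t^0.74 is subadditive on [0,∞) when p ≤ 1, so |x-z|^0.74 ≤ (|x-y| + |y-z|)^0.74 ≤ |x-y|^0.74 + |y-z|^0.74.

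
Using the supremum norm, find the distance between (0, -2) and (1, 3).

max(|x_i - y_i|) = max(|0 - 1|, |-2 - 3|) = max(1, 5) = 5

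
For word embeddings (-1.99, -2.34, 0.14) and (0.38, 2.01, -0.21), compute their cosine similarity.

With u = (-1.99, -2.34, 0.14), v = (0.38, 2.01, -0.21):
u·v = (-1.99)·0.38 + (-2.34)·2.01 + 0.14·(-0.21) = (-0.7562) + (-4.7034) + (-0.0294) = -5.489.
|u| = √((-1.99)² + (-2.34)² + 0.14²) = √(3.9601 + 5.4756 + 0.0196) = √9.4553, |v| = √(0.38² + 2.01² + (-0.21)²) = √(0.1444 + 4.0401 + 0.0441) = √4.2286.
cos θ = (u·v)/(|u||v|) = -5.489/(√9.4553·√4.2286) ≈ -0.8681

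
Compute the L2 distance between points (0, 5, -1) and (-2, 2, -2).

(Σ|x_i - y_i|^2)^(1/2) = (|0 - (-2)|^2 + |5 - 2|^2 + |-1 - (-2)|^2)^(1/2)
= (2^2 + 3^2 + 1^2)^(1/2) = (4 + 9 + 1)^(1/2) = (14)^(1/2) ≈ 3.7417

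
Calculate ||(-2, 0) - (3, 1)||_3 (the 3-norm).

(Σ|x_i - y_i|^3)^(1/3) = (|-2 - 3|^3 + |0 - 1|^3)^(1/3)
= (5^3 + 1^3)^(1/3) = (125 + 1)^(1/3) = (126)^(1/3) ≈ 5.0133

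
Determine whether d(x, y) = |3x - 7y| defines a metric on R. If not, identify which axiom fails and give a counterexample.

No. d fails symmetry: d(3, 5) = |3·3 - 7·5| = |-26| = 26, but d(5, 3) = |3·5 - 7·3| = |-6| = 6. Since 26 ≠ 6, d(x,y) ≠ d(y,x) in general.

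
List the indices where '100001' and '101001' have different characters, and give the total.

Differing positions: 3. Hamming distance = 1.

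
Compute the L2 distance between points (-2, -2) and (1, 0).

(Σ|x_i - y_i|^2)^(1/2) = (|-2 - 1|^2 + |-2 - 0|^2)^(1/2)
= (3^2 + 2^2)^(1/2) = (9 + 4)^(1/2) = (13)^(1/2) ≈ 3.6056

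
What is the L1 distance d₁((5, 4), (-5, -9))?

Σ|x_i - y_i| = |5 - (-5)| + |4 - (-9)| = 10 + 13 = 23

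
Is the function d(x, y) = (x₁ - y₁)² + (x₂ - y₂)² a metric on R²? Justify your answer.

No. The squared Euclidean distance fails the triangle inequality. Counterexample: x = (0, 0), y = (1, 5), z = (2, 10). d(x,z) = 2² + 10² = 104, but d(x,y) + d(y,z) = (1² + 5²) + (1² + 5²) = 26 + 26 = 52. Since 104 > 52, the triangle inequality is violated. (Note: √d, the ordinary Euclidean distance, IS a metric.)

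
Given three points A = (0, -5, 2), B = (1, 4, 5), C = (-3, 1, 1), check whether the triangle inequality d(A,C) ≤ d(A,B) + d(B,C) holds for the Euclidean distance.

d(A,B) = √(1² + 9² + 3²) = √91 ≈ 9.5394, d(B,C) = √(4² + 3² + 4²) = √41 ≈ 6.4031, d(A,C) = √(3² + 6² + 1²) = √46 ≈ 6.7823.
d(A,C) ≈ 6.7823 ≤ 9.5394 + 6.4031 = 15.9425. Triangle inequality is satisfied.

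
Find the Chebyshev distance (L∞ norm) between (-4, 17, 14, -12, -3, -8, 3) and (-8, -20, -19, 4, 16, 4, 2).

max(|x_i - y_i|) = max(|-4 - (-8)|, |17 - (-20)|, |14 - (-19)|, |-12 - 4|, |-3 - 16|, |-8 - 4|, |3 - 2|) = max(4, 37, 33, 16, 19, 12, 1) = 37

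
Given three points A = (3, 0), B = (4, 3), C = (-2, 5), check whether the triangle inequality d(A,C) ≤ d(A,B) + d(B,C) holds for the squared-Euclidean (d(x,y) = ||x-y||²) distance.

d(A,B) = 1² + 3² = 10, d(B,C) = 6² + 2² = 40, d(A,C) = 5² + 5² = 50.
d(A,C) = 50 ≤ 10 + 40 = 50. Triangle inequality is satisfied.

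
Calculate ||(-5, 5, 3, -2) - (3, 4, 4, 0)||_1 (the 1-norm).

Σ|x_i - y_i| = |-5 - 3| + |5 - 4| + |3 - 4| + |-2 - 0| = 8 + 1 + 1 + 2 = 12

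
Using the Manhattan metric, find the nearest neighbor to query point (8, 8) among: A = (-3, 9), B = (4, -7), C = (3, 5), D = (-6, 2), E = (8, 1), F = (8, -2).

Distances: d(A) = 12, d(B) = 19, d(C) = 8, d(D) = 20, d(E) = 7, d(F) = 10. Nearest: E = (8, 1) with distance 7.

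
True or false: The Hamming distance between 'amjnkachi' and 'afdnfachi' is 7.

Differing positions: 2, 3, 5. Hamming distance = 3, so the claim that d_H = 7 is false.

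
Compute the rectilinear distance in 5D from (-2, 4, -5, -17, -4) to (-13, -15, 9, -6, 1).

Σ|x_i - y_i| = |-2 - (-13)| + |4 - (-15)| + |-5 - 9| + |-17 - (-6)| + |-4 - 1| = 11 + 19 + 14 + 11 + 5 = 60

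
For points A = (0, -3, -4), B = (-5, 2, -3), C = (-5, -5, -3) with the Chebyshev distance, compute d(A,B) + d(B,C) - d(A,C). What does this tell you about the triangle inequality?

d(A,B) = max(5, 5, 1) = 5, d(B,C) = max(0, 7, 0) = 7, d(A,C) = max(5, 2, 1) = 5.
d(A,B) + d(B,C) - d(A,C) = 5 + 7 - 5 = 12 - 5 = 7. This is ≥ 0, so the triangle inequality holds for these points.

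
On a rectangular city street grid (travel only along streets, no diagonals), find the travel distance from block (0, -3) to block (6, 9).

Σ|x_i - y_i| = |0 - 6| + |-3 - 9| = 6 + 12 = 18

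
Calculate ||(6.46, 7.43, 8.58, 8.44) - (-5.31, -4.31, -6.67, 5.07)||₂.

√(Σ(x_i - y_i)²) = √((6.46 - (-5.31))² + (7.43 - (-4.31))² + (8.58 - (-6.67))² + (8.44 - 5.07)²)
= √(11.77² + 11.74² + 15.25² + 3.37²) = √(138.5329 + 137.8276 + 232.5625 + 11.3569) = √520.2799 ≈ 22.8096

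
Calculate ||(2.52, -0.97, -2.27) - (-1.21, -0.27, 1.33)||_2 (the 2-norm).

(Σ|x_i - y_i|^2)^(1/2) = (|2.52 - (-1.21)|^2 + |-0.97 - (-0.27)|^2 + |-2.27 - 1.33|^2)^(1/2)
= (3.73^2 + 0.7^2 + 3.6^2)^(1/2) = (13.9129 + 0.49 + 12.96)^(1/2) = (27.3629)^(1/2) ≈ 5.231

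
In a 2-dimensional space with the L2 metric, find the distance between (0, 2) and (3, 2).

(Σ|x_i - y_i|^2)^(1/2) = (|0 - 3|^2 + |2 - 2|^2)^(1/2)
= (3^2 + 0^2)^(1/2) = (9 + 0)^(1/2) = (9)^(1/2) = 3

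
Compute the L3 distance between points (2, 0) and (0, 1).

(Σ|x_i - y_i|^3)^(1/3) = (|2 - 0|^3 + |0 - 1|^3)^(1/3)
= (2^3 + 1^3)^(1/3) = (8 + 1)^(1/3) = (9)^(1/3) ≈ 2.0801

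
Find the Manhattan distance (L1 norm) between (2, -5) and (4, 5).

Σ|x_i - y_i| = |2 - 4| + |-5 - 5| = 2 + 10 = 12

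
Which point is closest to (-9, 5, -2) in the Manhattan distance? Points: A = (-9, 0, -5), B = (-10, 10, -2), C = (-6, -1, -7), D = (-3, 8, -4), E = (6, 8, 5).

Distances: d(A) = 8, d(B) = 6, d(C) = 14, d(D) = 11, d(E) = 25. Nearest: B = (-10, 10, -2) with distance 6.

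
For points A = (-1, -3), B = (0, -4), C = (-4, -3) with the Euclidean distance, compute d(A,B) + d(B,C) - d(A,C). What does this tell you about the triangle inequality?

d(A,B) = √(1² + 1²) = √2 ≈ 1.4142, d(B,C) = √(4² + 1²) = √17 ≈ 4.1231, d(A,C) = √(3² + 0²) = √9 = 3.
d(A,B) + d(B,C) - d(A,C) = 1.4142 + 4.1231 - 3 = 5.5373 - 3 = 2.5373 (to 4 decimal places). This is ≥ 0, so the triangle inequality holds for these points.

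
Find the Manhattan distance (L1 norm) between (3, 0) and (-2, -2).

Σ|x_i - y_i| = |3 - (-2)| + |0 - (-2)| = 5 + 2 = 7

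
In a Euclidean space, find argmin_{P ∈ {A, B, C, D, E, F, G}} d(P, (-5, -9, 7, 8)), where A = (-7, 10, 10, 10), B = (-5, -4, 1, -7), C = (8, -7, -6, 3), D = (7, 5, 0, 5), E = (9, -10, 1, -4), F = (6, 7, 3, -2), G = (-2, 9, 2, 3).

Distances: d(A) ≈ 19.4422, d(B) ≈ 16.9115, d(C) ≈ 19.1572, d(D) ≈ 19.9499, d(E) ≈ 19.4165, d(F) ≈ 22.2036, d(G) ≈ 19.5704. Nearest: B = (-5, -4, 1, -7) with distance 16.9115.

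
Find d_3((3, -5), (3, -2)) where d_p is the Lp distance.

(Σ|x_i - y_i|^3)^(1/3) = (|3 - 3|^3 + |-5 - (-2)|^3)^(1/3)
= (0^3 + 3^3)^(1/3) = (0 + 27)^(1/3) = (27)^(1/3) = 3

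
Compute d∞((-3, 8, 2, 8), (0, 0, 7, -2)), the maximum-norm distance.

max(|x_i - y_i|) = max(|-3 - 0|, |8 - 0|, |2 - 7|, |8 - (-2)|) = max(3, 8, 5, 10) = 10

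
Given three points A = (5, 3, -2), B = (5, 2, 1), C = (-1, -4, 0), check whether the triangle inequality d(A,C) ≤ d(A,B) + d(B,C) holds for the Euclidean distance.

d(A,B) = √(0² + 1² + 3²) = √10 ≈ 3.1623, d(B,C) = √(6² + 6² + 1²) = √73 ≈ 8.544, d(A,C) = √(6² + 7² + 2²) = √89 ≈ 9.434.
d(A,C) ≈ 9.434 ≤ 3.1623 + 8.544 = 11.7063. Triangle inequality is satisfied.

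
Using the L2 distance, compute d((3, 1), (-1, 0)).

(Σ|x_i - y_i|^2)^(1/2) = (|3 - (-1)|^2 + |1 - 0|^2)^(1/2)
= (4^2 + 1^2)^(1/2) = (16 + 1)^(1/2) = (17)^(1/2) ≈ 4.1231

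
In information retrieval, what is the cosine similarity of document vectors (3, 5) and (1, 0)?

With u = (3, 5), v = (1, 0):
u·v = 3·1 + 5·0 = 3 + 0 = 3.
|u| = √(3² + 5²) = √34, |v| = √(1² + 0²) = √1, so |u||v| = √(34·1) = √34.
cos θ = (u·v)/(|u||v|) = 3/√34 ≈ 0.5145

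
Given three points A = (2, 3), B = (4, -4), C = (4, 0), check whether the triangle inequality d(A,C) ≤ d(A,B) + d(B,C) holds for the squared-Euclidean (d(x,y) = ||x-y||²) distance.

d(A,B) = 2² + 7² = 53, d(B,C) = 0² + 4² = 16, d(A,C) = 2² + 3² = 13.
d(A,C) = 13 ≤ 53 + 16 = 69. Triangle inequality is satisfied.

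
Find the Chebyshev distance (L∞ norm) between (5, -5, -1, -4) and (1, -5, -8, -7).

max(|x_i - y_i|) = max(|5 - 1|, |-5 - (-5)|, |-1 - (-8)|, |-4 - (-7)|) = max(4, 0, 7, 3) = 7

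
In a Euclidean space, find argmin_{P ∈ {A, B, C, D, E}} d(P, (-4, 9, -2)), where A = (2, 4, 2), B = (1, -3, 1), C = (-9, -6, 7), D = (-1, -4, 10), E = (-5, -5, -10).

Distances: d(A) ≈ 8.775, d(B) ≈ 13.3417, d(C) ≈ 18.1934, d(D) ≈ 17.9444, d(E) ≈ 16.1555. Nearest: A = (2, 4, 2) with distance 8.775.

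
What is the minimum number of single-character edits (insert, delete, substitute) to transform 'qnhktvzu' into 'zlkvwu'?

Let D[i][j] be the edit distance between the first i characters of 'qnhktvzu' and the first j characters of 'zlkvwu', with D[i][0] = i, D[0][j] = j, and D[i][j] = D[i-1][j-1] if the characters match, else 1 + min(D[i-1][j], D[i][j-1], D[i-1][j-1]). Filling the table (rows: prefixes of 'qnhktvzu', columns: prefixes of 'zlkvwu'):
     ε  z  l  k  v  w  u
  ε  0  1  2  3  4  5  6
  q  1  1  2  3  4  5  6
  n  2  2  2  3  4  5  6
  h  3  3  3  3  4  5  6
  k  4  4  4  3  4  5  6
  t  5  5  5  4  4  5  6
  v  6  6  6  5  4  5  6
  z  7  6  7  6  5  5  6
  u  8  7  7  7  6  6  5
The bottom-right entry gives D[8][6] = 5, so no sequence of fewer than 5 edits works. Backtracking through the table gives one optimal edit sequence (5 edits):
  qnhktvzu → nhktvzu (del q @1)
  nhktvzu → zhktvzu (sub n→z @1)
  zhktvzu → zlktvzu (sub h→l @2)
  zlktvzu → zlkvzu (del t @4)
  zlkvzu → zlkvwu (sub z→w @5)
Edit distance = 5.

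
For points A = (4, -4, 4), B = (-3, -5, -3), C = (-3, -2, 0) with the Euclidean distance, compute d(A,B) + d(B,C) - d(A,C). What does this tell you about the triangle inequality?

d(A,B) = √(7² + 1² + 7²) = √99 ≈ 9.9499, d(B,C) = √(0² + 3² + 3²) = √18 ≈ 4.2426, d(A,C) = √(7² + 2² + 4²) = √69 ≈ 8.3066.
d(A,B) + d(B,C) - d(A,C) = 9.9499 + 4.2426 - 8.3066 = 14.1925 - 8.3066 = 5.8859 (to 4 decimal places). This is ≥ 0, so the triangle inequality holds for these points.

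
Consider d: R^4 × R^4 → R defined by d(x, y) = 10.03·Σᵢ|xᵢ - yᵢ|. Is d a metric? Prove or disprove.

Yes. The L1 (Manhattan) norm induces a metric on R^4, and multiplying a metric by a positive constant 10.03 > 0 preserves all four axioms: non-negativity (10.03·||x-y|| ≥ 0), identity (10.03·||x-y|| = 0 ⟺ ||x-y|| = 0 ⟺ x = y), symmetry (||x-y|| = ||y-x||), and the triangle inequality (10.03·||x-z|| ≤ 10.03·||x-y|| + 10.03·||y-z||). So d is a metric.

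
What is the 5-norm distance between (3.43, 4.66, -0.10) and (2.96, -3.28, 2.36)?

(Σ|x_i - y_i|^5)^(1/5) = (|3.43 - 2.96|^5 + |4.66 - (-3.28)|^5 + |-0.1 - 2.36|^5)^(1/5)
= (0.47^5 + 7.94^5 + 2.46^5)^(1/5) ≈ (0.0229 + 31557.4943 + 90.0898)^(1/5) = (31647.607)^(1/5) ≈ 7.9445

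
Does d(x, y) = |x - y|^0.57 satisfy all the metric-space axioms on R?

Yes. With 0 < p = 0.57 ≤ 1, d(x,y) = |x-y|^0.57 is a metric on R. Non-negativity and symmetry are immediate; |x-y|^0.57 = 0 ⟺ |x-y| = 0 ⟺ x = y. For the triangle inequality, the function t ↦ t^0.57 is subadditive on [0,∞) when p ≤ 1, so |x-z|^0.57 ≤ (|x-y| + |y-z|)^0.57 ≤ |x-y|^0.57 + |y-z|^0.57.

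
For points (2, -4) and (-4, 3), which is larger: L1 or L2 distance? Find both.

L1 = |2 - (-4)| + |-4 - 3| = 6 + 7 = 13
L2 = √(6² + 7²) = √85 ≈ 9.2195
L1 ≥ L2 always (equality iff movement is along one axis); L1 > L2 here.
Ratio L1/L2 = 13/√85 ≈ 1.41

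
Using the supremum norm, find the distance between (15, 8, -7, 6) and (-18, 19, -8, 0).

max(|x_i - y_i|) = max(|15 - (-18)|, |8 - 19|, |-7 - (-8)|, |6 - 0|) = max(33, 11, 1, 6) = 33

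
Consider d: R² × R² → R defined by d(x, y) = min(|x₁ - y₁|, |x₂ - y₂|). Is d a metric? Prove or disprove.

No. d fails identity of indiscernibles: take x = (-2, 0) and y = (-2, 3). Then d(x,y) = min(|-2 - (-2)|, |0 - 3|) = min(0, 3) = 0, yet x ≠ y.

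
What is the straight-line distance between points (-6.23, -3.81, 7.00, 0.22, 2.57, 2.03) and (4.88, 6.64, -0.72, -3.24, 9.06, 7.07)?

√(Σ(x_i - y_i)²) = √((-6.23 - 4.88)² + (-3.81 - 6.64)² + (7 - (-0.72))² + (0.22 - (-3.24))² + (2.57 - 9.06)² + (2.03 - 7.07)²)
= √((-11.11)² + (-10.45)² + 7.72² + 3.46² + (-6.49)² + (-5.04)²) = √(123.4321 + 109.2025 + 59.5984 + 11.9716 + 42.1201 + 25.4016) = √371.7263 ≈ 19.2802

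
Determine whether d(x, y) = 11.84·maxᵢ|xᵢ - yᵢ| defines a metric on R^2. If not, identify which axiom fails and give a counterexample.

Yes. The L∞ (Chebyshev) norm induces a metric on R^2, and multiplying a metric by a positive constant 11.84 > 0 preserves all four axioms: non-negativity (11.84·||x-y|| ≥ 0), identity (11.84·||x-y|| = 0 ⟺ ||x-y|| = 0 ⟺ x = y), symmetry (||x-y|| = ||y-x||), and the triangle inequality (11.84·||x-z|| ≤ 11.84·||x-y|| + 11.84·||y-z||). So d is a metric.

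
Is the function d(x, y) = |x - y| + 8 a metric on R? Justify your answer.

No. d fails identity of indiscernibles (specifically d(x,x) = 0): d(8, 8) = |8 - 8| + 8 = 0 + 8 = 8 ≠ 0.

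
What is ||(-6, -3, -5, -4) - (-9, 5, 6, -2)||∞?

max(|x_i - y_i|) = max(|-6 - (-9)|, |-3 - 5|, |-5 - 6|, |-4 - (-2)|) = max(3, 8, 11, 2) = 11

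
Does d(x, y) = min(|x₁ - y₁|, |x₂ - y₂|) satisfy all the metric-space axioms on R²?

No. d fails identity of indiscernibles: take x = (1, 0) and y = (1, 4). Then d(x,y) = min(|1 - 1|, |0 - 4|) = min(0, 4) = 0, yet x ≠ y.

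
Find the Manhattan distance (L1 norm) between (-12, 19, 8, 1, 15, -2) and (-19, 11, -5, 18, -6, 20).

Σ|x_i - y_i| = |-12 - (-19)| + |19 - 11| + |8 - (-5)| + |1 - 18| + |15 - (-6)| + |-2 - 20| = 7 + 8 + 13 + 17 + 21 + 22 = 88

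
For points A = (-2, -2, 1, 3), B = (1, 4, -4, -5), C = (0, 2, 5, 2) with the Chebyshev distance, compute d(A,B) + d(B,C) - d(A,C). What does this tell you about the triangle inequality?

d(A,B) = max(3, 6, 5, 8) = 8, d(B,C) = max(1, 2, 9, 7) = 9, d(A,C) = max(2, 4, 4, 1) = 4.
d(A,B) + d(B,C) - d(A,C) = 8 + 9 - 4 = 17 - 4 = 13. This is ≥ 0, so the triangle inequality holds for these points.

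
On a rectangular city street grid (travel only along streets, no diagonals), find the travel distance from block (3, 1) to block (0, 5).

Σ|x_i - y_i| = |3 - 0| + |1 - 5| = 3 + 4 = 7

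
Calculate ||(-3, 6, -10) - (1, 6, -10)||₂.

√(Σ(x_i - y_i)²) = √((-3 - 1)² + (6 - 6)² + (-10 - (-10))²)
= √((-4)² + 0² + 0²) = √(16 + 0 + 0) = √16 = 4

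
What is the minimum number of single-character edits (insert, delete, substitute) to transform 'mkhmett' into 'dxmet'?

Let D[i][j] be the edit distance between the first i characters of 'mkhmett' and the first j characters of 'dxmet', with D[i][0] = i, D[0][j] = j, and D[i][j] = D[i-1][j-1] if the characters match, else 1 + min(D[i-1][j], D[i][j-1], D[i-1][j-1]). Filling the table (rows: prefixes of 'mkhmett', columns: prefixes of 'dxmet'):
     ε  d  x  m  e  t
  ε  0  1  2  3  4  5
  m  1  1  2  2  3  4
  k  2  2  2  3  3  4
  h  3  3  3  3  4  4
  m  4  4  4  3  4  5
  e  5  5  5  4  3  4
  t  6  6  6  5  4  3
  t  7  7  7  6  5  4
The bottom-right entry gives D[7][5] = 4, so no sequence of fewer than 4 edits works. Backtracking through the table gives one optimal edit sequence (4 edits):
  mkhmett → khmett (del m @1)
  khmett → dhmett (sub k→d @1)
  dhmett → dxmett (sub h→x @2)
  dxmett → dxmet (del t @5)
Edit distance = 4.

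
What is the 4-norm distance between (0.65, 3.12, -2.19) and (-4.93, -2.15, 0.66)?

(Σ|x_i - y_i|^4)^(1/4) = (|0.65 - (-4.93)|^4 + |3.12 - (-2.15)|^4 + |-2.19 - 0.66|^4)^(1/4)
= (5.58^4 + 5.27^4 + 2.85^4)^(1/4) ≈ (969.4754 + 771.334 + 65.975)^(1/4) = (1806.7844)^(1/4) ≈ 6.5197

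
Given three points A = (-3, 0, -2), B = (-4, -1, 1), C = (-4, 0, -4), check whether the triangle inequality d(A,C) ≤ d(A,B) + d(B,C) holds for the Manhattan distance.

d(A,B) = 1 + 1 + 3 = 5, d(B,C) = 0 + 1 + 5 = 6, d(A,C) = 1 + 0 + 2 = 3.
d(A,C) = 3 ≤ 5 + 6 = 11. Triangle inequality is satisfied.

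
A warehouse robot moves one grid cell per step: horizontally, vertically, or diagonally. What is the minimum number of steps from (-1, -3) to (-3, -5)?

max(|x_i - y_i|) = max(|-1 - (-3)|, |-3 - (-5)|) = max(2, 2) = 2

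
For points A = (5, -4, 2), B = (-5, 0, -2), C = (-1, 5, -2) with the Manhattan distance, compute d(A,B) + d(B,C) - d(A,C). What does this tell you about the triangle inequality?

d(A,B) = 10 + 4 + 4 = 18, d(B,C) = 4 + 5 + 0 = 9, d(A,C) = 6 + 9 + 4 = 19.
d(A,B) + d(B,C) - d(A,C) = 18 + 9 - 19 = 27 - 19 = 8. This is ≥ 0, so the triangle inequality holds for these points.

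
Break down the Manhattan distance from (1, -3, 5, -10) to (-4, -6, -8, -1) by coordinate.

Σ|x_i - y_i| = |1 - (-4)| + |-3 - (-6)| + |5 - (-8)| + |-10 - (-1)| = 5 + 3 + 13 + 9 = 30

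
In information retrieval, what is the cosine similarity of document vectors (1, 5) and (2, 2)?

With u = (1, 5), v = (2, 2):
u·v = 1·2 + 5·2 = 2 + 10 = 12.
|u| = √(1² + 5²) = √26, |v| = √(2² + 2²) = √8, so |u||v| = √(26·8) = √208.
cos θ = (u·v)/(|u||v|) = 12/√208 ≈ 0.8321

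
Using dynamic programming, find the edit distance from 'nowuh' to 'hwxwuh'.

Let D[i][j] be the edit distance between the first i characters of 'nowuh' and the first j characters of 'hwxwuh', with D[i][0] = i, D[0][j] = j, and D[i][j] = D[i-1][j-1] if the characters match, else 1 + min(D[i-1][j], D[i][j-1], D[i-1][j-1]). Filling the table (rows: prefixes of 'nowuh', columns: prefixes of 'hwxwuh'):
     ε  h  w  x  w  u  h
  ε  0  1  2  3  4  5  6
  n  1  1  2  3  4  5  6
  o  2  2  2  3  4  5  6
  w  3  3  2  3  3  4  5
  u  4  4  3  3  4  3  4
  h  5  4  4  4  4  4  3
The bottom-right entry gives D[5][6] = 3, so no sequence of fewer than 3 edits works. Backtracking through the table gives one optimal edit sequence (3 edits):
  nowuh → hnowuh (ins h @1)
  hnowuh → hwowuh (sub n→w @2)
  hwowuh → hwxwuh (sub o→x @3)
Edit distance = 3.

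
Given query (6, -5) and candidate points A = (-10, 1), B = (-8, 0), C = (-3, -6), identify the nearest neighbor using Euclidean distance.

Distances: d(A) ≈ 17.088, d(B) ≈ 14.8661, d(C) ≈ 9.0554. Nearest: C = (-3, -6) with distance 9.0554.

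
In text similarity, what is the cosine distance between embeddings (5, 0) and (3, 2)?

With u = (5, 0), v = (3, 2):
u·v = 5·3 + 0·2 = 15 + 0 = 15.
|u| = √(5² + 0²) = √25, |v| = √(3² + 2²) = √13, so |u||v| = √(25·13) = √325.
cos θ = (u·v)/(|u||v|) = 15/√325 ≈ 0.8321
Cosine distance = 1 - cos θ ≈ 1 - 0.8321 = 0.1679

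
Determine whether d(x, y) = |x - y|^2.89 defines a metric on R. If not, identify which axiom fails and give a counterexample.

No. d(x,y) = |x-y|^2.89 fails the triangle inequality since p = 2.89 > 1. Counterexample: x = -4, y = -2, z = 2. d(x,z) = |-4 - 2|^2.89 = 6^2.89 ≈ 177.3606, but d(x,y) + d(y,z) = 2^2.89 + 4^2.89 ≈ 7.4127 + 54.9482 = 62.3609. Since 177.3606 > 62.3609, the triangle inequality is violated.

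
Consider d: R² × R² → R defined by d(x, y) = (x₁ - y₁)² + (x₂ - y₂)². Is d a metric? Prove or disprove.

No. The squared Euclidean distance fails the triangle inequality. Counterexample: x = (0, 0), y = (3, 5), z = (6, 10). d(x,z) = 6² + 10² = 136, but d(x,y) + d(y,z) = (3² + 5²) + (3² + 5²) = 34 + 34 = 68. Since 136 > 68, the triangle inequality is violated. (Note: √d, the ordinary Euclidean distance, IS a metric.)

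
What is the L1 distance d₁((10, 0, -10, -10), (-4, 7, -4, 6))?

Σ|x_i - y_i| = |10 - (-4)| + |0 - 7| + |-10 - (-4)| + |-10 - 6| = 14 + 7 + 6 + 16 = 43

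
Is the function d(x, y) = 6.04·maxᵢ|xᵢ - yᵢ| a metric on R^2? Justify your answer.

Yes. The L∞ (Chebyshev) norm induces a metric on R^2, and multiplying a metric by a positive constant 6.04 > 0 preserves all four axioms: non-negativity (6.04·||x-y|| ≥ 0), identity (6.04·||x-y|| = 0 ⟺ ||x-y|| = 0 ⟺ x = y), symmetry (||x-y|| = ||y-x||), and the triangle inequality (6.04·||x-z|| ≤ 6.04·||x-y|| + 6.04·||y-z||). So d is a metric.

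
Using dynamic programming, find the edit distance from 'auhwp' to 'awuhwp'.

Let D[i][j] be the edit distance between the first i characters of 'auhwp' and the first j characters of 'awuhwp', with D[i][0] = i, D[0][j] = j, and D[i][j] = D[i-1][j-1] if the characters match, else 1 + min(D[i-1][j], D[i][j-1], D[i-1][j-1]). Filling the table (rows: prefixes of 'auhwp', columns: prefixes of 'awuhwp'):
     ε  a  w  u  h  w  p
  ε  0  1  2  3  4  5  6
  a  1  0  1  2  3  4  5
  u  2  1  1  1  2  3  4
  h  3  2  2  2  1  2  3
  w  4  3  2  3  2  1  2
  p  5  4  3  3  3  2  1
The bottom-right entry gives D[5][6] = 1, so no sequence of fewer than 1 edit works. Backtracking through the table gives one optimal edit sequence (1 edit):
  auhwp → awuhwp (ins w @2)
Edit distance = 1.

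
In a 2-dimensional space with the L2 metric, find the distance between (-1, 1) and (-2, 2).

(Σ|x_i - y_i|^2)^(1/2) = (|-1 - (-2)|^2 + |1 - 2|^2)^(1/2)
= (1^2 + 1^2)^(1/2) = (1 + 1)^(1/2) = (2)^(1/2) ≈ 1.4142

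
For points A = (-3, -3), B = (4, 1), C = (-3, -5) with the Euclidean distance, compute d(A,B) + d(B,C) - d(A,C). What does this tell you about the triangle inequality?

d(A,B) = √(7² + 4²) = √65 ≈ 8.0623, d(B,C) = √(7² + 6²) = √85 ≈ 9.2195, d(A,C) = √(0² + 2²) = √4 = 2.
d(A,B) + d(B,C) - d(A,C) = 8.0623 + 9.2195 - 2 = 17.2818 - 2 = 15.2818 (to 4 decimal places). This is ≥ 0, so the triangle inequality holds for these points.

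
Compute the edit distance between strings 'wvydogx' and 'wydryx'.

Let D[i][j] be the edit distance between the first i characters of 'wvydogx' and the first j characters of 'wydryx', with D[i][0] = i, D[0][j] = j, and D[i][j] = D[i-1][j-1] if the characters match, else 1 + min(D[i-1][j], D[i][j-1], D[i-1][j-1]). Filling the table (rows: prefixes of 'wvydogx', columns: prefixes of 'wydryx'):
     ε  w  y  d  r  y  x
  ε  0  1  2  3  4  5  6
  w  1  0  1  2  3  4  5
  v  2  1  1  2  3  4  5
  y  3  2  1  2  3  3  4
  d  4  3  2  1  2  3  4
  o  5  4  3  2  2  3  4
  g  6  5  4  3  3  3  4
  x  7  6  5  4  4  4  3
The bottom-right entry gives D[7][6] = 3, so no sequence of fewer than 3 edits works. Backtracking through the table gives one optimal edit sequence (3 edits):
  wvydogx → wydogx (del v @2)
  wydogx → wydrgx (sub o→r @4)
  wydrgx → wydryx (sub g→y @5)
Edit distance = 3.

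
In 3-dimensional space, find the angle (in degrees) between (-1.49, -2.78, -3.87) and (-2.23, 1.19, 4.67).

With u = (-1.49, -2.78, -3.87), v = (-2.23, 1.19, 4.67):
u·v = (-1.49)·(-2.23) + (-2.78)·1.19 + (-3.87)·4.67 = 3.3227 + (-3.3082) + (-18.0729) = -18.0584.
|u| = √((-1.49)² + (-2.78)² + (-3.87)²) = √(2.2201 + 7.7284 + 14.9769) = √24.9254, |v| = √((-2.23)² + 1.19² + 4.67²) = √(4.9729 + 1.4161 + 21.8089) = √28.1979.
cos θ = (u·v)/(|u||v|) = -18.0584/(√24.9254·√28.1979) ≈ -0.681161
θ = arccos(-0.681161) ≈ 132.93°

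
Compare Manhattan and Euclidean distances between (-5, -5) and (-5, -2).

L1 = |-5 - (-5)| + |-5 - (-2)| = 0 + 3 = 3
L2 = √(0² + 3²) = √9 = 3
L1 ≥ L2 always (equality iff movement is along one axis); L1 = L2 here (movement is along a single axis).
Ratio L1/L2 = 3/3 = 1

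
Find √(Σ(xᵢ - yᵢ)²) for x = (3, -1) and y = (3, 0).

√(Σ(x_i - y_i)²) = √((3 - 3)² + (-1 - 0)²)
= √(0² + (-1)²) = √(0 + 1) = √1 = 1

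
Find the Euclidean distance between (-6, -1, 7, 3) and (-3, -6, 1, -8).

√(Σ(x_i - y_i)²) = √((-6 - (-3))² + (-1 - (-6))² + (7 - 1)² + (3 - (-8))²)
= √((-3)² + 5² + 6² + 11²) = √(9 + 25 + 36 + 121) = √191 ≈ 13.8203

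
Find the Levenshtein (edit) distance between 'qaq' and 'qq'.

Let D[i][j] be the edit distance between the first i characters of 'qaq' and the first j characters of 'qq', with D[i][0] = i, D[0][j] = j, and D[i][j] = D[i-1][j-1] if the characters match, else 1 + min(D[i-1][j], D[i][j-1], D[i-1][j-1]). Filling the table (rows: prefixes of 'qaq', columns: prefixes of 'qq'):
     ε  q  q
  ε  0  1  2
  q  1  0  1
  a  2  1  1
  q  3  2  1
The bottom-right entry gives D[3][2] = 1, so no sequence of fewer than 1 edit works. Backtracking through the table gives one optimal edit sequence (1 edit):
  qaq → qq (del a @2)
Edit distance = 1.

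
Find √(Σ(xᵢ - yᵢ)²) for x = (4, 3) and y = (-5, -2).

√(Σ(x_i - y_i)²) = √((4 - (-5))² + (3 - (-2))²)
= √(9² + 5²) = √(81 + 25) = √106 ≈ 10.2956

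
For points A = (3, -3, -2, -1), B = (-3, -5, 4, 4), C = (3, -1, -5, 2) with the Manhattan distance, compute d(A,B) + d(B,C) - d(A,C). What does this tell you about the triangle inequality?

d(A,B) = 6 + 2 + 6 + 5 = 19, d(B,C) = 6 + 4 + 9 + 2 = 21, d(A,C) = 0 + 2 + 3 + 3 = 8.
d(A,B) + d(B,C) - d(A,C) = 19 + 21 - 8 = 40 - 8 = 32. This is ≥ 0, so the triangle inequality holds for these points.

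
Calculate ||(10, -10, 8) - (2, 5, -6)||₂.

√(Σ(x_i - y_i)²) = √((10 - 2)² + (-10 - 5)² + (8 - (-6))²)
= √(8² + (-15)² + 14²) = √(64 + 225 + 196) = √485 ≈ 22.0227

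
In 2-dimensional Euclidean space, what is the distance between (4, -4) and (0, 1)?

√(Σ(x_i - y_i)²) = √((4 - 0)² + (-4 - 1)²)
= √(4² + (-5)²) = √(16 + 25) = √41 ≈ 6.4031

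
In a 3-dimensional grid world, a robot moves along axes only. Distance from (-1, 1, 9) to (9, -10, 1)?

Σ|x_i - y_i| = |-1 - 9| + |1 - (-10)| + |9 - 1| = 10 + 11 + 8 = 29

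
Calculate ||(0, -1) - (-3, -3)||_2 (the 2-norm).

(Σ|x_i - y_i|^2)^(1/2) = (|0 - (-3)|^2 + |-1 - (-3)|^2)^(1/2)
= (3^2 + 2^2)^(1/2) = (9 + 4)^(1/2) = (13)^(1/2) ≈ 3.6056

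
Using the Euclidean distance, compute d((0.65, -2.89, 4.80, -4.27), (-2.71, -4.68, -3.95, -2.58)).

(Σ|x_i - y_i|^2)^(1/2) = (|0.65 - (-2.71)|^2 + |-2.89 - (-4.68)|^2 + |4.8 - (-3.95)|^2 + |-4.27 - (-2.58)|^2)^(1/2)
= (3.36^2 + 1.79^2 + 8.75^2 + 1.69^2)^(1/2) = (11.2896 + 3.2041 + 76.5625 + 2.8561)^(1/2) = (93.9123)^(1/2) ≈ 9.6908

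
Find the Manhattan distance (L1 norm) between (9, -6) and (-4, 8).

Σ|x_i - y_i| = |9 - (-4)| + |-6 - 8| = 13 + 14 = 27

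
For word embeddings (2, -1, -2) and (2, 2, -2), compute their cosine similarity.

With u = (2, -1, -2), v = (2, 2, -2):
u·v = 2·2 + (-1)·2 + (-2)·(-2) = 4 + (-2) + 4 = 6.
|u| = √(2² + (-1)² + (-2)²) = √9, |v| = √(2² + 2² + (-2)²) = √12, so |u||v| = √(9·12) = √108.
cos θ = (u·v)/(|u||v|) = 6/√108 ≈ 0.5774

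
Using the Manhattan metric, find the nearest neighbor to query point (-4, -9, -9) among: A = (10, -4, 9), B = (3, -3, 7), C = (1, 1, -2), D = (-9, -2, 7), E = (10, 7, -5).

Distances: d(A) = 37, d(B) = 29, d(C) = 22, d(D) = 28, d(E) = 34. Nearest: C = (1, 1, -2) with distance 22.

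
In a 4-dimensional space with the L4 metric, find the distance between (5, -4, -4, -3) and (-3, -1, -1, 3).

(Σ|x_i - y_i|^4)^(1/4) = (|5 - (-3)|^4 + |-4 - (-1)|^4 + |-4 - (-1)|^4 + |-3 - 3|^4)^(1/4)
= (8^4 + 3^4 + 3^4 + 6^4)^(1/4) = (4096 + 81 + 81 + 1296)^(1/4) = (5554)^(1/4) ≈ 8.6328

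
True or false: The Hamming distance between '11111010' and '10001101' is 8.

Differing positions: 2, 3, 4, 6, 7, 8. Hamming distance = 6, so the claim that d_H = 8 is false.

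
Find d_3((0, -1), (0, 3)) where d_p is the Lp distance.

(Σ|x_i - y_i|^3)^(1/3) = (|0 - 0|^3 + |-1 - 3|^3)^(1/3)
= (0^3 + 4^3)^(1/3) = (0 + 64)^(1/3) = (64)^(1/3) = 4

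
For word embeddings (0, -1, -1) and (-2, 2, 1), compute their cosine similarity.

With u = (0, -1, -1), v = (-2, 2, 1):
u·v = 0·(-2) + (-1)·2 + (-1)·1 = 0 + (-2) + (-1) = -3.
|u| = √(0² + (-1)² + (-1)²) = √2, |v| = √((-2)² + 2² + 1²) = √9, so |u||v| = √(2·9) = √18.
cos θ = (u·v)/(|u||v|) = -3/√18 ≈ -0.7071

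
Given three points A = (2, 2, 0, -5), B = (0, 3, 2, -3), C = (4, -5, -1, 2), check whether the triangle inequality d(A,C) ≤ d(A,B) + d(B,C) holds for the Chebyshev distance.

d(A,B) = max(2, 1, 2, 2) = 2, d(B,C) = max(4, 8, 3, 5) = 8, d(A,C) = max(2, 7, 1, 7) = 7.
d(A,C) = 7 ≤ 2 + 8 = 10. Triangle inequality is satisfied.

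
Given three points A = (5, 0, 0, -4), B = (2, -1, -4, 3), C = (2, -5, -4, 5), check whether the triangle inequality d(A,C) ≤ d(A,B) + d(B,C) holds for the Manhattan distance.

d(A,B) = 3 + 1 + 4 + 7 = 15, d(B,C) = 0 + 4 + 0 + 2 = 6, d(A,C) = 3 + 5 + 4 + 9 = 21.
d(A,C) = 21 ≤ 15 + 6 = 21. Triangle inequality is satisfied.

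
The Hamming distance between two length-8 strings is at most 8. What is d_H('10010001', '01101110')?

Differing positions: 1, 2, 3, 4, 5, 6, 7, 8. Hamming distance = 8. The maximum possible Hamming distance for length-8 strings is 8, so d_H/8 = 8/8 = 1.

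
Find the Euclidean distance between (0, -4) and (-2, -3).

√(Σ(x_i - y_i)²) = √((0 - (-2))² + (-4 - (-3))²)
= √(2² + (-1)²) = √(4 + 1) = √5 ≈ 2.2361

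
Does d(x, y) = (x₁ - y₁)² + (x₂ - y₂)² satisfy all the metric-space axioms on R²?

No. The squared Euclidean distance fails the triangle inequality. Counterexample: x = (0, 0), y = (1, 1), z = (2, 2). d(x,z) = 2² + 2² = 8, but d(x,y) + d(y,z) = (1² + 1²) + (1² + 1²) = 2 + 2 = 4. Since 8 > 4, the triangle inequality is violated. (Note: √d, the ordinary Euclidean distance, IS a metric.)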